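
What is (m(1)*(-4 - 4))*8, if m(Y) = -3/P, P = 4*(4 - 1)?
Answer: 16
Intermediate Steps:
P = 12 (P = 4*3 = 12)
m(Y) = -¼ (m(Y) = -3/12 = -3*1/12 = -¼)
(m(1)*(-4 - 4))*8 = -(-4 - 4)/4*8 = -¼*(-8)*8 = 2*8 = 16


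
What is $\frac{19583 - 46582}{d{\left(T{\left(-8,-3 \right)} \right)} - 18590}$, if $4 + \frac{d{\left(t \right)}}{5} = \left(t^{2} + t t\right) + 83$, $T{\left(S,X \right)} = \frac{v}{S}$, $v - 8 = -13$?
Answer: $\frac{863968}{582115} \approx 1.4842$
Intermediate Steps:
$v = -5$ ($v = 8 - 13 = -5$)
$T{\left(S,X \right)} = - \frac{5}{S}$
$d{\left(t \right)} = 395 + 10 t^{2}$ ($d{\left(t \right)} = -20 + 5 \left(\left(t^{2} + t t\right) + 83\right) = -20 + 5 \left(\left(t^{2} + t^{2}\right) + 83\right) = -20 + 5 \left(2 t^{2} + 83\right) = -20 + 5 \left(83 + 2 t^{2}\right) = -20 + \left(415 + 10 t^{2}\right) = 395 + 10 t^{2}$)
$\frac{19583 - 46582}{d{\left(T{\left(-8,-3 \right)} \right)} - 18590} = \frac{19583 - 46582}{\left(395 + 10 \left(- \frac{5}{-8}\right)^{2}\right) - 18590} = - \frac{26999}{\left(395 + 10 \left(\left(-5\right) \left(- \frac{1}{8}\right)\right)^{2}\right) - 18590} = - \frac{26999}{\left(395 + 10 \left(\frac{5}{8}\right)^{2}\right) - 18590} = - \frac{26999}{\left(395 + 10 \cdot \frac{25}{64}\right) - 18590} = - \frac{26999}{\left(395 + \frac{125}{32}\right) - 18590} = - \frac{26999}{\frac{12765}{32} - 18590} = - \frac{26999}{- \frac{582115}{32}} = \left(-26999\right) \left(- \frac{32}{582115}\right) = \frac{863968}{582115}$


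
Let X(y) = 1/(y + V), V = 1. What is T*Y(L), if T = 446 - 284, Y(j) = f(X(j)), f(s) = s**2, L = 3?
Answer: 81/8 ≈ 10.125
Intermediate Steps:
X(y) = 1/(1 + y) (X(y) = 1/(y + 1) = 1/(1 + y))
Y(j) = (1 + j)**(-2) (Y(j) = (1/(1 + j))**2 = (1 + j)**(-2))
T = 162
T*Y(L) = 162/(1 + 3)**2 = 162/4**2 = 162*(1/16) = 81/8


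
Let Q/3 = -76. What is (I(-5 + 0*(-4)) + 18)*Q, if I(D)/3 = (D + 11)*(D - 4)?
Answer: 32832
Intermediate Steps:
Q = -228 (Q = 3*(-76) = -228)
I(D) = 3*(-4 + D)*(11 + D) (I(D) = 3*((D + 11)*(D - 4)) = 3*((11 + D)*(-4 + D)) = 3*((-4 + D)*(11 + D)) = 3*(-4 + D)*(11 + D))
(I(-5 + 0*(-4)) + 18)*Q = ((-132 + 3*(-5 + 0*(-4))**2 + 21*(-5 + 0*(-4))) + 18)*(-228) = ((-132 + 3*(-5 + 0)**2 + 21*(-5 + 0)) + 18)*(-228) = ((-132 + 3*(-5)**2 + 21*(-5)) + 18)*(-228) = ((-132 + 3*25 - 105) + 18)*(-228) = ((-132 + 75 - 105) + 18)*(-228) = (-162 + 18)*(-228) = -144*(-228) = 32832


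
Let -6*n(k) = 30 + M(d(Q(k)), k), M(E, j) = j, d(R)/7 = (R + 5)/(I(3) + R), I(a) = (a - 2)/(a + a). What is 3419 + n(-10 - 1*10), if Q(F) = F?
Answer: 10252/3 ≈ 3417.3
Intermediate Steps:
I(a) = (-2 + a)/(2*a) (I(a) = (-2 + a)/((2*a)) = (-2 + a)*(1/(2*a)) = (-2 + a)/(2*a))
d(R) = 7*(5 + R)/(⅙ + R) (d(R) = 7*((R + 5)/((½)*(-2 + 3)/3 + R)) = 7*((5 + R)/((½)*(⅓)*1 + R)) = 7*((5 + R)/(⅙ + R)) = 7*(5 + R)/(⅙ + R))
n(k) = -5 - k/6 (n(k) = -(30 + k)/6 = -5 - k/6)
3419 + n(-10 - 1*10) = 3419 + (-5 - (-10 - 1*10)/6) = 3419 + (-5 - (-10 - 10)/6) = 3419 + (-5 - ⅙*(-20)) = 3419 + (-5 + 10/3) = 3419 - 5/3 = 10252/3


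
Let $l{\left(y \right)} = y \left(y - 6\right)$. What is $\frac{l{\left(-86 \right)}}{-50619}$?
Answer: $- \frac{7912}{50619} \approx -0.1563$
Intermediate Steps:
$l{\left(y \right)} = y \left(-6 + y\right)$
$\frac{l{\left(-86 \right)}}{-50619} = \frac{\left(-86\right) \left(-6 - 86\right)}{-50619} = \left(-86\right) \left(-92\right) \left(- \frac{1}{50619}\right) = 7912 \left(- \frac{1}{50619}\right) = - \frac{7912}{50619}$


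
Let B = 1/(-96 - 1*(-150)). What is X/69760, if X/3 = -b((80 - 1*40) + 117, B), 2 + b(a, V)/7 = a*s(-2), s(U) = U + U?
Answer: 1323/6976 ≈ 0.18965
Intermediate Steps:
s(U) = 2*U
B = 1/54 (B = 1/(-96 + 150) = 1/54 ≈ 0.018519)
b(a, V) = -14 - 28*a (b(a, V) = -14 + 7*(a*(2*(-2))) = -14 + 7*(a*(-4)) = -14 + 7*(-4*a) = -14 - 28*a)
X = 13230 (X = 3*(-(-14 - 28*((80 - 1*40) + 117))) = 3*(-(-14 - 28*((80 - 40) + 117))) = 3*(-(-14 - 28*(40 + 117))) = 3*(-(-14 - 28*157)) = 3*(-(-14 - 4396)) = 3*(-1*(-4410)) = 3*4410 = 13230)
X/69760 = 13230/69760 = 13230*(1/69760) = 1323/6976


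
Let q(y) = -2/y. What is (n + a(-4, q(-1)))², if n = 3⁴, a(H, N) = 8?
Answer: 7921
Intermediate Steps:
n = 81
(n + a(-4, q(-1)))² = (81 + 8)² = 89² = 7921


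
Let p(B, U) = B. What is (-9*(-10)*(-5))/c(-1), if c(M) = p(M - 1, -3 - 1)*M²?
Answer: 225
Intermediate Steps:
c(M) = M²*(-1 + M) (c(M) = (M - 1)*M² = (-1 + M)*M² = M²*(-1 + M))
(-9*(-10)*(-5))/c(-1) = (-9*(-10)*(-5))/(((-1)²*(-1 - 1))) = (90*(-5))/((1*(-2))) = -450/(-2) = -450*(-½) = 225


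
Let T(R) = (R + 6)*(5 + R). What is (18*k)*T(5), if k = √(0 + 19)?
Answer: 1980*√19 ≈ 8630.6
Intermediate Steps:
k = √19 ≈ 4.3589
T(R) = (5 + R)*(6 + R) (T(R) = (6 + R)*(5 + R) = (5 + R)*(6 + R))
(18*k)*T(5) = (18*√19)*(30 + 5² + 11*5) = (18*√19)*(30 + 25 + 55) = (18*√19)*110 = 1980*√19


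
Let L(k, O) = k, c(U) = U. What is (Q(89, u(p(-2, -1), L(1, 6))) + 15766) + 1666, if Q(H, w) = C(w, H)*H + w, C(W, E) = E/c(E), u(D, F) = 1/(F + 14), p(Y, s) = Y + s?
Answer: 262816/15 ≈ 17521.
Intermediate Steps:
u(D, F) = 1/(14 + F)
C(W, E) = 1 (C(W, E) = E/E = 1)
Q(H, w) = H + w (Q(H, w) = 1*H + w = H + w)
(Q(89, u(p(-2, -1), L(1, 6))) + 15766) + 1666 = ((89 + 1/(14 + 1)) + 15766) + 1666 = ((89 + 1/15) + 15766) + 1666 = (1336/15 + 15766) + 1666 = 237826/15 + 1666 = 262816/15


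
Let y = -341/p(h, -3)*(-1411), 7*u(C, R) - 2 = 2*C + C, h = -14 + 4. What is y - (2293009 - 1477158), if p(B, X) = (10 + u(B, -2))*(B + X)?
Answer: -64117529/78 ≈ -8.2202e+5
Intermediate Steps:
h = -10
u(C, R) = 2/7 + 3*C/7 (u(C, R) = 2/7 + (2*C + C)/7 = 2/7 + (3*C)/7 = 2/7 + 3*C/7)
p(B, X) = (72/7 + 3*B/7)*(B + X) (p(B, X) = (10 + (2/7 + 3*B/7))*(B + X) = (72/7 + 3*B/7)*(B + X))
y = -481151/78 (y = -341/((3/7)*(-10)² + (72/7)*(-10) + (72/7)*(-3) + (3/7)*(-10)*(-3))*(-1411) = -341/((3/7)*100 - 720/7 - 216/7 + 90/7)*(-1411) = -341/(300/7 - 720/7 - 216/7 + 90/7)*(-1411) = -341/(-78)*(-1411) = -341*(-1/78)*(-1411) = (341/78)*(-1411) = -481151/78 ≈ -6168.6)
y - (2293009 - 1477158) = -481151/78 - (2293009 - 1477158) = -481151/78 - 1*815851 = -481151/78 - 815851 = -64117529/78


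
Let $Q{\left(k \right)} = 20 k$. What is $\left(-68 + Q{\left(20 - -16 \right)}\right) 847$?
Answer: $552244$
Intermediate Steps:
$\left(-68 + Q{\left(20 - -16 \right)}\right) 847 = \left(-68 + 20 \left(20 - -16\right)\right) 847 = \left(-68 + 20 \left(20 + 16\right)\right) 847 = \left(-68 + 20 \cdot 36\right) 847 = \left(-68 + 720\right) 847 = 652 \cdot 847 = 552244$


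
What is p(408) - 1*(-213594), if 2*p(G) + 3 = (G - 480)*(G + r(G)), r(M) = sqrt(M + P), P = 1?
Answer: 397809/2 - 36*sqrt(409) ≈ 1.9818e+5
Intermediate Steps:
r(M) = sqrt(1 + M) (r(M) = sqrt(M + 1) = sqrt(1 + M))
p(G) = -3/2 + (-480 + G)*(G + sqrt(1 + G))/2 (p(G) = -3/2 + ((G - 480)*(G + sqrt(1 + G)))/2 = -3/2 + ((-480 + G)*(G + sqrt(1 + G)))/2 = -3/2 + (-480 + G)*(G + sqrt(1 + G))/2)
p(408) - 1*(-213594) = (-3/2 + (1/2)*408**2 - 240*408 - 240*sqrt(1 + 408) + (1/2)*408*sqrt(1 + 408)) - 1*(-213594) = (-3/2 + (1/2)*166464 - 97920 - 240*sqrt(409) + (1/2)*408*sqrt(409)) + 213594 = (-3/2 + 83232 - 97920 - 240*sqrt(409) + 204*sqrt(409)) + 213594 = (-29379/2 - 36*sqrt(409)) + 213594 = 397809/2 - 36*sqrt(409)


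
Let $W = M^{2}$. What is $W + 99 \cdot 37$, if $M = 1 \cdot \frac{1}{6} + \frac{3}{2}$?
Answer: $\frac{32992}{9} \approx 3665.8$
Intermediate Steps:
$M = \frac{5}{3}$ ($M = 1 \cdot \frac{1}{6} + 3 \cdot \frac{1}{2} = \frac{1}{6} + \frac{3}{2} = \frac{5}{3} \approx 1.6667$)
$W = \frac{25}{9}$ ($W = \left(\frac{5}{3}\right)^{2} = \frac{25}{9} \approx 2.7778$)
$W + 99 \cdot 37 = \frac{25}{9} + 99 \cdot 37 = \frac{25}{9} + 3663 = \frac{32992}{9}$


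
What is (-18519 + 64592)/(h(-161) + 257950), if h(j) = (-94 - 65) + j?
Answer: 46073/257630 ≈ 0.17883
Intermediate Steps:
h(j) = -159 + j
(-18519 + 64592)/(h(-161) + 257950) = (-18519 + 64592)/((-159 - 161) + 257950) = 46073/(-320 + 257950) = 46073/257630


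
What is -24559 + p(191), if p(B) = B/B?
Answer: -24558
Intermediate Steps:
p(B) = 1
-24559 + p(191) = -24559 + 1 = -24558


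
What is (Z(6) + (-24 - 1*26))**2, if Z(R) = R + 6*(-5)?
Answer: 5476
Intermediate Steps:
Z(R) = -30 + R (Z(R) = R - 30 = -30 + R)
(Z(6) + (-24 - 1*26))**2 = ((-30 + 6) + (-24 - 1*26))**2 = (-24 + (-24 - 26))**2 = (-24 - 50)**2 = (-74)**2 = 5476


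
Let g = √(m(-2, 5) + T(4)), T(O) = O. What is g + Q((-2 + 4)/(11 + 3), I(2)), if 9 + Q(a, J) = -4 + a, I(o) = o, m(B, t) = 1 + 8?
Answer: -90/7 + √13 ≈ -9.2516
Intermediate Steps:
m(B, t) = 9
Q(a, J) = -13 + a (Q(a, J) = -9 + (-4 + a) = -13 + a)
g = √13 (g = √(9 + 4) = √13 ≈ 3.6056)
g + Q((-2 + 4)/(11 + 3), I(2)) = √13 + (-13 + (-2 + 4)/(11 + 3)) = √13 + (-13 + 2/14) = √13 + (-13 + 2*(1/14)) = √13 + (-13 + ⅐) = √13 - 90/7 = -90/7 + √13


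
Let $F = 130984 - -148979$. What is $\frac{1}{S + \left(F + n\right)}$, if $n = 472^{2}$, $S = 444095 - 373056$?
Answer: $\frac{1}{573786} \approx 1.7428 \cdot 10^{-6}$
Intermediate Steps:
$S = 71039$
$F = 279963$ ($F = 130984 + 148979 = 279963$)
$n = 222784$
$\frac{1}{S + \left(F + n\right)} = \frac{1}{71039 + \left(279963 + 222784\right)} = \frac{1}{71039 + 502747} = \frac{1}{573786}$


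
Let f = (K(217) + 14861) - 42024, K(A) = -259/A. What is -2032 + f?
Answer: -905082/31 ≈ -29196.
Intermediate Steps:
f = -842090/31 (f = (-259/217 + 14861) - 42024 = (-259*1/217 + 14861) - 42024 = (-37/31 + 14861) - 42024 = 460654/31 - 42024 = -842090/31 ≈ -27164.)
-2032 + f = -2032 - 842090/31 = -905082/31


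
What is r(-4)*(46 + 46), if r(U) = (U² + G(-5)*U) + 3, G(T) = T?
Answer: 3588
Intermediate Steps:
r(U) = 3 + U² - 5*U (r(U) = (U² - 5*U) + 3 = 3 + U² - 5*U)
r(-4)*(46 + 46) = (3 + (-4)² - 5*(-4))*(46 + 46) = (3 + 16 + 20)*92 = 39*92 = 3588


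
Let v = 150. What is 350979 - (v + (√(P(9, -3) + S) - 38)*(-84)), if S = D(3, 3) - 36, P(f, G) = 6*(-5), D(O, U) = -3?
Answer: 347637 + 84*I*√69 ≈ 3.4764e+5 + 697.76*I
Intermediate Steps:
P(f, G) = -30
S = -39 (S = -3 - 36 = -39)
350979 - (v + (√(P(9, -3) + S) - 38)*(-84)) = 350979 - (150 + (√(-30 - 39) - 38)*(-84)) = 350979 - (150 + (√(-69) - 38)*(-84)) = 350979 - (150 + (I*√69 - 38)*(-84)) = 350979 - (150 + (-38 + I*√69)*(-84)) = 350979 - (150 + (3192 - 84*I*√69)) = 350979 - (3342 - 84*I*√69) = 350979 + (-3342 + 84*I*√69) = 347637 + 84*I*√69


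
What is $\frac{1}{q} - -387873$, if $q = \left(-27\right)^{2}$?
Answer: $\frac{282759418}{729} \approx 3.8787 \cdot 10^{5}$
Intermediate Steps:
$q = 729$
$\frac{1}{q} - -387873 = \frac{1}{729} - -387873 = \frac{1}{729} + 387873 = \frac{282759418}{729}$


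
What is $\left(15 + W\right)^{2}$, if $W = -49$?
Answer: $1156$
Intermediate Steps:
$\left(15 + W\right)^{2} = \left(15 - 49\right)^{2} = \left(-34\right)^{2} = 1156$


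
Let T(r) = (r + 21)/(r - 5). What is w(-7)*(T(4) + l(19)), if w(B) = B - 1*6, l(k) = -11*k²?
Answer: 51948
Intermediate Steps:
T(r) = (21 + r)/(-5 + r)
w(B) = -6 + B (w(B) = B - 6 = -6 + B)
w(-7)*(T(4) + l(19)) = (-6 - 7)*((21 + 4)/(-5 + 4) - 11*19²) = -13*(25/(-1) - 11*361) = -13*(-1*25 - 3971) = -13*(-25 - 3971) = -13*(-3996) = 51948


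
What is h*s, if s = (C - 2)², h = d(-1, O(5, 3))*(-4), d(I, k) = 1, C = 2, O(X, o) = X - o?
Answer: 0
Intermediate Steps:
h = -4 (h = 1*(-4) = -4)
s = 0 (s = (2 - 2)² = 0² = 0)
h*s = -4*0 = 0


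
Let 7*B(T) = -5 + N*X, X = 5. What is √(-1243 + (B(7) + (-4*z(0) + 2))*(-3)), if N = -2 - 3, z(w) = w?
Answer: I*√60571/7 ≈ 35.159*I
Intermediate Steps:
N = -5
B(T) = -30/7 (B(T) = (-5 - 5*5)/7 = (-5 - 25)/7 = (⅐)*(-30) = -30/7)
√(-1243 + (B(7) + (-4*z(0) + 2))*(-3)) = √(-1243 + (-30/7 + (-4*0 + 2))*(-3)) = √(-1243 + (-30/7 + (0 + 2))*(-3)) = √(-1243 + (-30/7 + 2)*(-3)) = √(-1243 - 16/7*(-3)) = √(-1243 + 48/7) = √(-8653/7) = I*√60571/7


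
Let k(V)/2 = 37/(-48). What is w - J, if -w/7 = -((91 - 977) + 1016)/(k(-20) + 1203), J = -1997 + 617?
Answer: 7962828/5767 ≈ 1380.8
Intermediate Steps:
k(V) = -37/24 (k(V) = 2*(37/(-48)) = 2*(37*(-1/48)) = 2*(-37/48) = -37/24)
J = -1380
w = 4368/5767 (w = -(-7)*((91 - 977) + 1016)/(-37/24 + 1203) = -(-7)*(-886 + 1016)/(28835/24) = -(-7)*130*(24/28835) = -(-7)*624/5767 = -7*(-624/5767) = 4368/5767 ≈ 0.75741)
w - J = 4368/5767 - 1*(-1380) = 4368/5767 + 1380 = 7962828/5767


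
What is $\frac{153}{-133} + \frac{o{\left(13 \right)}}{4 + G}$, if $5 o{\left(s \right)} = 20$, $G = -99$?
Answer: $- \frac{793}{665} \approx -1.1925$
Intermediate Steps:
$o{\left(s \right)} = 4$ ($o{\left(s \right)} = \frac{1}{5} \cdot 20 = 4$)
$\frac{153}{-133} + \frac{o{\left(13 \right)}}{4 + G} = \frac{153}{-133} + \frac{4}{4 - 99} = 153 \left(- \frac{1}{133}\right) + \frac{4}{-95} = - \frac{153}{133} + 4 \left(- \frac{1}{95}\right) = - \frac{153}{133} - \frac{4}{95} = - \frac{793}{665}$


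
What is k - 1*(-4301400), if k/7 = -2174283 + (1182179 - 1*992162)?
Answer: -9588462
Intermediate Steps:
k = -13889862 (k = 7*(-2174283 + (1182179 - 1*992162)) = 7*(-2174283 + (1182179 - 992162)) = 7*(-2174283 + 190017) = 7*(-1984266) = -13889862)
k - 1*(-4301400) = -13889862 - 1*(-4301400) = -13889862 + 4301400 = -9588462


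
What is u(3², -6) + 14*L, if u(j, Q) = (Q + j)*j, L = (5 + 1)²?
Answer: 531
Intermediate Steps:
L = 36 (L = 6² = 36)
u(j, Q) = j*(Q + j)
u(3², -6) + 14*L = 3²*(-6 + 3²) + 14*36 = 9*(-6 + 9) + 504 = 9*3 + 504 = 27 + 504 = 531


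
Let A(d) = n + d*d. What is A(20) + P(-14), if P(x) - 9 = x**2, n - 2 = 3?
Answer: 610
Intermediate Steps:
n = 5 (n = 2 + 3 = 5)
P(x) = 9 + x**2
A(d) = 5 + d**2 (A(d) = 5 + d*d = 5 + d**2)
A(20) + P(-14) = (5 + 20**2) + (9 + (-14)**2) = (5 + 400) + (9 + 196) = 405 + 205 = 610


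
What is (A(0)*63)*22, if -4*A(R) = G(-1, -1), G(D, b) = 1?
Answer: -693/2 ≈ -346.50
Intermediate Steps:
A(R) = -¼ (A(R) = -¼*1 = -¼)
(A(0)*63)*22 = -¼*63*22 = -63/4*22 = -693/2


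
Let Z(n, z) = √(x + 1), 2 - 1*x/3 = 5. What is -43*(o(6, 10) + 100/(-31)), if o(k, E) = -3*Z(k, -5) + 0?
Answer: 4300/31 + 258*I*√2 ≈ 138.71 + 364.87*I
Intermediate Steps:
x = -9 (x = 6 - 3*5 = 6 - 15 = -9)
Z(n, z) = 2*I*√2 (Z(n, z) = √(-9 + 1) = √(-8) = 2*I*√2)
o(k, E) = -6*I*√2 (o(k, E) = -6*I*√2 + 0 = -6*I*√2)
-43*(o(6, 10) + 100/(-31)) = -43*(-6*I*√2 + 100/(-31)) = -43*(-6*I*√2 + 100*(-1/31)) = -43*(-6*I*√2 - 100/31) = -43*(-100/31 - 6*I*√2) = -(-4300/31 - 258*I*√2) = 4300/31 + 258*I*√2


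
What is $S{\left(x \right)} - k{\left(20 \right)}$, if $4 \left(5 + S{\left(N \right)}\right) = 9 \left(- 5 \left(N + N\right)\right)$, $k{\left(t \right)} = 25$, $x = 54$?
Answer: $-1245$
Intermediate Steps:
$S{\left(N \right)} = -5 - \frac{45 N}{2}$ ($S{\left(N \right)} = -5 + \frac{9 \left(- 5 \left(N + N\right)\right)}{4} = -5 + \frac{9 \left(- 5 \cdot 2 N\right)}{4} = -5 + \frac{9 \left(- 10 N\right)}{4} = -5 + \frac{\left(-90\right) N}{4} = -5 - \frac{45 N}{2}$)
$S{\left(x \right)} - k{\left(20 \right)} = \left(-5 - 1215\right) - 25 = -1220 - 25 = -1245$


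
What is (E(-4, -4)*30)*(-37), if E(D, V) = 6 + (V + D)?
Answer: 2220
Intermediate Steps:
E(D, V) = 6 + D + V (E(D, V) = 6 + (D + V) = 6 + D + V)
(E(-4, -4)*30)*(-37) = ((6 - 4 - 4)*30)*(-37) = -2*30*(-37) = -60*(-37) = 2220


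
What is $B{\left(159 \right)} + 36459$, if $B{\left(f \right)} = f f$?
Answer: $61740$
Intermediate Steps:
$B{\left(f \right)} = f^{2}$
$B{\left(159 \right)} + 36459 = 159^{2} + 36459 = 25281 + 36459 = 61740$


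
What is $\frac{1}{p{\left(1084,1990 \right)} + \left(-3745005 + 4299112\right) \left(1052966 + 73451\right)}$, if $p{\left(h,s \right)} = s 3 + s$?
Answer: $\frac{1}{624155552579} \approx 1.6022 \cdot 10^{-12}$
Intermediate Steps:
$p{\left(h,s \right)} = 4 s$ ($p{\left(h,s \right)} = 3 s + s = 4 s$)
$\frac{1}{p{\left(1084,1990 \right)} + \left(-3745005 + 4299112\right) \left(1052966 + 73451\right)} = \frac{1}{4 \cdot 1990 + \left(-3745005 + 4299112\right) \left(1052966 + 73451\right)} = \frac{1}{7960 + 554107 \cdot 1126417} = \frac{1}{7960 + 624155544619} = \frac{1}{624155552579}$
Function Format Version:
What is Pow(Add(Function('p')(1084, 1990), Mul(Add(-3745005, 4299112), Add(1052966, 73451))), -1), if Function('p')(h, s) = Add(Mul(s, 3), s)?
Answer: Rational(1, 624155552579) ≈ 1.6022e-12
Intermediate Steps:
Function('p')(h, s) = Mul(4, s) (Function('p')(h, s) = Add(Mul(3, s), s) = Mul(4, s))
Pow(Add(Function('p')(1084, 1990), Mul(Add(-3745005, 4299112), Add(1052966, 73451))), -1) = Pow(Add(Mul(4, 1990), Mul(Add(-3745005, 4299112), Add(1052966, 73451))), -1) = Pow(Add(7960, Mul(554107, 1126417)), -1) = Pow(Add(7960, 624155544619), -1) = Pow(624155552579, -1) = Rational(1, 624155552579)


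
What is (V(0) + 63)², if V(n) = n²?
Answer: 3969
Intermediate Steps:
(V(0) + 63)² = (0² + 63)² = (0 + 63)² = 63² = 3969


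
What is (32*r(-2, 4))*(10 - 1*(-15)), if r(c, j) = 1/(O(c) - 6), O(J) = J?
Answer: -100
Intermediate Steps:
r(c, j) = 1/(-6 + c) (r(c, j) = 1/(c - 6) = 1/(-6 + c))
(32*r(-2, 4))*(10 - 1*(-15)) = (32/(-6 - 2))*(10 - 1*(-15)) = (32/(-8))*(10 + 15) = (32*(-⅛))*25 = -4*25 = -100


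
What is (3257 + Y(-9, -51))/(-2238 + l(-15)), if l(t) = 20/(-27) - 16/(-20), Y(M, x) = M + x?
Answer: -431595/302122 ≈ -1.4285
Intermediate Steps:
l(t) = 8/135 (l(t) = 20*(-1/27) - 16*(-1/20) = -20/27 + ⅘ = 8/135)
(3257 + Y(-9, -51))/(-2238 + l(-15)) = (3257 + (-9 - 51))/(-2238 + 8/135) = (3257 - 60)/(-302122/135) = 3197*(-135/302122) = -431595/302122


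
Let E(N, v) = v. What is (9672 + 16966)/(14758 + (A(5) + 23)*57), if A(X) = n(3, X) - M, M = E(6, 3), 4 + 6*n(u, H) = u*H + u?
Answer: 26638/16031 ≈ 1.6617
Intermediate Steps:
n(u, H) = -⅔ + u/6 + H*u/6 (n(u, H) = -⅔ + (u*H + u)/6 = -⅔ + (H*u + u)/6 = -⅔ + (u + H*u)/6 = -⅔ + (u/6 + H*u/6) = -⅔ + u/6 + H*u/6)
M = 3
A(X) = -19/6 + X/2 (A(X) = (-⅔ + (⅙)*3 + (⅙)*X*3) - 1*3 = (-⅔ + ½ + X/2) - 3 = (-⅙ + X/2) - 3 = -19/6 + X/2)
(9672 + 16966)/(14758 + (A(5) + 23)*57) = (9672 + 16966)/(14758 + ((-19/6 + (½)*5) + 23)*57) = 26638/(14758 + ((-19/6 + 5/2) + 23)*57) = 26638/(14758 + (-⅔ + 23)*57) = 26638/(14758 + (67/3)*57) = 26638/(14758 + 1273) = 26638/16031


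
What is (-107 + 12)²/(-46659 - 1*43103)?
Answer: -9025/89762 ≈ -0.10054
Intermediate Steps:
(-107 + 12)²/(-46659 - 1*43103) = (-95)²/(-46659 - 43103) = 9025/(-89762) = 9025*(-1/89762) = -9025/89762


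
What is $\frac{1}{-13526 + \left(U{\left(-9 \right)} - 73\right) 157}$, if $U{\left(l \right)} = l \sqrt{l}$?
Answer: $- \frac{8329}{214106430} + \frac{471 i}{71368810} \approx -3.8901 \cdot 10^{-5} + 6.5995 \cdot 10^{-6} i$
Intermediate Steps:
$U{\left(l \right)} = l^{\frac{3}{2}}$
$\frac{1}{-13526 + \left(U{\left(-9 \right)} - 73\right) 157} = \frac{1}{-13526 + \left(\left(-9\right)^{\frac{3}{2}} - 73\right) 157} = \frac{1}{-13526 + \left(- 27 i - 73\right) 157} = \frac{1}{-13526 + \left(-73 - 27 i\right) 157} = \frac{1}{-13526 - \left(11461 + 4239 i\right)} = \frac{1}{-24987 - 4239 i} = \frac{-24987 + 4239 i}{642319290}$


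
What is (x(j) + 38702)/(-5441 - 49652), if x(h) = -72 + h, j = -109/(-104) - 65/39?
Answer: -12052367/17189016 ≈ -0.70117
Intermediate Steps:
j = -193/312 (j = -109*(-1/104) - 65*1/39 = 109/104 - 5/3 = -193/312 ≈ -0.61859)
(x(j) + 38702)/(-5441 - 49652) = ((-72 - 193/312) + 38702)/(-5441 - 49652) = (-22657/312 + 38702)/(-55093) = (12052367/312)*(-1/55093) = -12052367/17189016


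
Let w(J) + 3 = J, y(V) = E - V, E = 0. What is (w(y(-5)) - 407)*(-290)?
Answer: 117450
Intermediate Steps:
y(V) = -V (y(V) = 0 - V = -V)
w(J) = -3 + J
(w(y(-5)) - 407)*(-290) = ((-3 - 1*(-5)) - 407)*(-290) = ((-3 + 5) - 407)*(-290) = (2 - 407)*(-290) = -405*(-290) = 117450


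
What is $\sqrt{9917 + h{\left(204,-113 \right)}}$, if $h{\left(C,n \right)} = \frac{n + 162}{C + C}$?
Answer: $\frac{\sqrt{412710870}}{204} \approx 99.585$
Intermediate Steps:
$h{\left(C,n \right)} = \frac{162 + n}{2 C}$
$\sqrt{9917 + h{\left(204,-113 \right)}} = \sqrt{9917 + \frac{162 - 113}{2 \cdot 204}} = \sqrt{9917 + \frac{1}{2} \cdot \frac{1}{204} \cdot 49} = \sqrt{9917 + \frac{49}{408}} = \sqrt{\frac{4046185}{408}} = \frac{\sqrt{412710870}}{204}$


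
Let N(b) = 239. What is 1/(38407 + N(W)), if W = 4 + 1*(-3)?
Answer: 1/38646 ≈ 2.5876e-5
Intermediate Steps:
W = 1 (W = 4 - 3 = 1)
1/(38407 + N(W)) = 1/(38407 + 239) = 1/38646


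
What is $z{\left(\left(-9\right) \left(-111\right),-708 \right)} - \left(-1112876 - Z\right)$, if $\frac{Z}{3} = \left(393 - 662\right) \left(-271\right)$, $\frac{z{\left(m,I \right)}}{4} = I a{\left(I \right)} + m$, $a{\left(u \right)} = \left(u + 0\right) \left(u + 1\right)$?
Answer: $-1416239023$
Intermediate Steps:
$a{\left(u \right)} = u \left(1 + u\right)$
$z{\left(m,I \right)} = 4 m + 4 I^{2} \left(1 + I\right)$ ($z{\left(m,I \right)} = 4 \left(I I \left(1 + I\right) + m\right) = 4 \left(I^{2} \left(1 + I\right) + m\right) = 4 \left(m + I^{2} \left(1 + I\right)\right) = 4 m + 4 I^{2} \left(1 + I\right)$)
$Z = 218697$ ($Z = 3 \left(393 - 662\right) \left(-271\right) = 3 \left(\left(-269\right) \left(-271\right)\right) = 3 \cdot 72899 = 218697$)
$z{\left(\left(-9\right) \left(-111\right),-708 \right)} - \left(-1112876 - Z\right) = \left(4 \left(\left(-9\right) \left(-111\right)\right) + 4 \left(-708\right)^{2} \left(1 - 708\right)\right) - \left(-1112876 - 218697\right) = \left(4 \cdot 999 + 4 \cdot 501264 \left(-707\right)\right) - \left(-1112876 - 218697\right) = \left(3996 - 1417574592\right) - -1331573 = -1417570596 + 1331573 = -1416239023$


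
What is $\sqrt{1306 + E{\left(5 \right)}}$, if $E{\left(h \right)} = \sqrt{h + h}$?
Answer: $\sqrt{1306 + \sqrt{10}} \approx 36.182$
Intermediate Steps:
$E{\left(h \right)} = \sqrt{2} \sqrt{h}$ ($E{\left(h \right)} = \sqrt{2 h} = \sqrt{2} \sqrt{h}$)
$\sqrt{1306 + E{\left(5 \right)}} = \sqrt{1306 + \sqrt{2} \sqrt{5}} = \sqrt{1306 + \sqrt{10}}$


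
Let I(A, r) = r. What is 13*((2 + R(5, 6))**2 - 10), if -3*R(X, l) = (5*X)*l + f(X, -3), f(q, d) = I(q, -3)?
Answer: 28587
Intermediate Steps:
f(q, d) = -3
R(X, l) = 1 - 5*X*l/3 (R(X, l) = -((5*X)*l - 3)/3 = -(5*X*l - 3)/3 = -(-3 + 5*X*l)/3 = 1 - 5*X*l/3)
13*((2 + R(5, 6))**2 - 10) = 13*((2 + (1 - 5/3*5*6))**2 - 10) = 13*((2 + (1 - 50))**2 - 10) = 13*((2 - 49)**2 - 10) = 13*((-47)**2 - 10) = 13*(2209 - 10) = 13*2199 = 28587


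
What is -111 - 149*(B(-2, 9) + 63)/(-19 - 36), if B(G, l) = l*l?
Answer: 15351/55 ≈ 279.11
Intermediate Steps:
B(G, l) = l**2
-111 - 149*(B(-2, 9) + 63)/(-19 - 36) = -111 - 149*(9**2 + 63)/(-19 - 36) = -111 - 149*(81 + 63)/(-55) = -111 - 21456*(-1)/55 = -111 - 149*(-144/55) = -111 + 21456/55 = 15351/55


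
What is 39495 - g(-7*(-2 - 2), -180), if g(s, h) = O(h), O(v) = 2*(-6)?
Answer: 39507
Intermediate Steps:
O(v) = -12
g(s, h) = -12
39495 - g(-7*(-2 - 2), -180) = 39495 - 1*(-12) = 39495 + 12 = 39507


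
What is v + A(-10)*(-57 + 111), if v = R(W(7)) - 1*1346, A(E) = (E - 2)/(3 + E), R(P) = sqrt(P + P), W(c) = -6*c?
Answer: -8774/7 + 2*I*sqrt(21) ≈ -1253.4 + 9.1651*I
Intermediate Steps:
R(P) = sqrt(2)*sqrt(P) (R(P) = sqrt(2*P) = sqrt(2)*sqrt(P))
A(E) = (-2 + E)/(3 + E)
v = -1346 + 2*I*sqrt(21) (v = sqrt(2)*sqrt(-6*7) - 1*1346 = sqrt(2)*sqrt(-42) - 1346 = sqrt(2)*(I*sqrt(42)) - 1346 = 2*I*sqrt(21) - 1346 = -1346 + 2*I*sqrt(21) ≈ -1346.0 + 9.1651*I)
v + A(-10)*(-57 + 111) = (-1346 + 2*I*sqrt(21)) + ((-2 - 10)/(3 - 10))*(-57 + 111) = (-1346 + 2*I*sqrt(21)) + (-12/(-7))*54 = (-1346 + 2*I*sqrt(21)) - 1/7*(-12)*54 = (-1346 + 2*I*sqrt(21)) + (12/7)*54 = (-1346 + 2*I*sqrt(21)) + 648/7 = -8774/7 + 2*I*sqrt(21)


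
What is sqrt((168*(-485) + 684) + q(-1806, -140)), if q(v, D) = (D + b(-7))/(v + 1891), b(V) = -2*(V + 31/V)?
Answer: 2*I*sqrt(286042918)/119 ≈ 284.25*I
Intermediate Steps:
b(V) = -62/V - 2*V
q(v, D) = (160/7 + D)/(1891 + v) (q(v, D) = (D + (-62/(-7) - 2*(-7)))/(v + 1891) = (D + (-62*(-1/7) + 14))/(1891 + v) = (D + (62/7 + 14))/(1891 + v) = (D + 160/7)/(1891 + v) = (160/7 + D)/(1891 + v))
sqrt((168*(-485) + 684) + q(-1806, -140)) = sqrt((168*(-485) + 684) + (160/7 - 140)/(1891 - 1806)) = sqrt((-81480 + 684) - 820/7/85) = sqrt(-80796 + (1/85)*(-820/7)) = sqrt(-80796 - 164/119) = sqrt(-9614888/119) = 2*I*sqrt(286042918)/119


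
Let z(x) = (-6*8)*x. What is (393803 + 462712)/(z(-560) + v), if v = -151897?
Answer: -856515/125017 ≈ -6.8512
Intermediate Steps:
z(x) = -48*x
(393803 + 462712)/(z(-560) + v) = (393803 + 462712)/(-48*(-560) - 151897) = 856515/(26880 - 151897) = 856515/(-125017) = 856515*(-1/125017) = -856515/125017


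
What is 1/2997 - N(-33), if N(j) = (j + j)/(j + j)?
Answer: -2996/2997 ≈ -0.99967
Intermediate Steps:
N(j) = 1 (N(j) = (2*j)/((2*j)) = (2*j)*(1/(2*j)) = 1)
1/2997 - N(-33) = 1/2997 - 1*1 = 1/2997 - 1 = -2996/2997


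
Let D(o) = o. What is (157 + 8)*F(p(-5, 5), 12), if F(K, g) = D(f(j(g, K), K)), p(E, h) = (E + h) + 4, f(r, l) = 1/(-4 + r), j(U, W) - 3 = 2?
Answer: 165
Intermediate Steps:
j(U, W) = 5 (j(U, W) = 3 + 2 = 5)
p(E, h) = 4 + E + h
F(K, g) = 1 (F(K, g) = 1/(-4 + 5) = 1/1 = 1)
(157 + 8)*F(p(-5, 5), 12) = (157 + 8)*1 = 165*1 = 165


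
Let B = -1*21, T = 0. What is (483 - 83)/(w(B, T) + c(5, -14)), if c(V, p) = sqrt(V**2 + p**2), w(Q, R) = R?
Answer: 400*sqrt(221)/221 ≈ 26.907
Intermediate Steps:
B = -21
(483 - 83)/(w(B, T) + c(5, -14)) = (483 - 83)/(0 + sqrt(5**2 + (-14)**2)) = 400/(0 + sqrt(25 + 196)) = 400/(0 + sqrt(221)) = 400/(sqrt(221)) = 400*(sqrt(221)/221) = 400*sqrt(221)/221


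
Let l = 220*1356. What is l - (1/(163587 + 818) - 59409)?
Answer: 58812436244/164405 ≈ 3.5773e+5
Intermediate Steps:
l = 298320
l - (1/(163587 + 818) - 59409) = 298320 - (1/(163587 + 818) - 59409) = 298320 - (1/164405 - 59409) = 298320 - 1*(-9767136644/164405) = 298320 + 9767136644/164405 = 58812436244/164405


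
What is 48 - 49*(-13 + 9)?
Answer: 244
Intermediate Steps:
48 - 49*(-13 + 9) = 48 - 49*(-4) = 48 + 196 = 244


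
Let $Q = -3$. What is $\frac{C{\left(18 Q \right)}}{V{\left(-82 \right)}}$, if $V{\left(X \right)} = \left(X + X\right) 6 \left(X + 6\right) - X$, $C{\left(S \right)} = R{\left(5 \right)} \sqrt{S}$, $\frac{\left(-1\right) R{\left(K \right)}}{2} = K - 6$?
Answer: $\frac{3 i \sqrt{6}}{37433} \approx 0.00019631 i$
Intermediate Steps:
$R{\left(K \right)} = 12 - 2 K$ ($R{\left(K \right)} = - 2 \left(K - 6\right) = - 2 \left(-6 + K\right) = 12 - 2 K$)
$C{\left(S \right)} = 2 \sqrt{S}$ ($C{\left(S \right)} = \left(12 - 10\right) \sqrt{S} = 2 \sqrt{S}$)
$V{\left(X \right)} = - X + 12 X \left(6 + X\right)$ ($V{\left(X \right)} = 2 X 6 \left(6 + X\right) - X = 12 X \left(6 + X\right) - X = - X + 12 X \left(6 + X\right)$)
$\frac{C{\left(18 Q \right)}}{V{\left(-82 \right)}} = \frac{2 \sqrt{18 \left(-3\right)}}{\left(-82\right) \left(71 + 12 \left(-82\right)\right)} = \frac{2 \sqrt{-54}}{\left(-82\right) \left(71 - 984\right)} = \frac{2 \cdot 3 i \sqrt{6}}{\left(-82\right) \left(-913\right)} = \frac{6 i \sqrt{6}}{74866} = 6 i \sqrt{6} \cdot \frac{1}{74866} = \frac{3 i \sqrt{6}}{37433}$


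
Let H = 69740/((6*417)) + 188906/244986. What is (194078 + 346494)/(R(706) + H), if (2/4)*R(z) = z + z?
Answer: 27612191260332/145711900615 ≈ 189.50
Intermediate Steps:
R(z) = 4*z (R(z) = 2*(z + z) = 2*(2*z) = 4*z)
H = 1463163871/51079581 (H = 69740/2502 + 188906*(1/244986) = 69740*(1/2502) + 94453/122493 = 34870/1251 + 94453/122493 = 1463163871/51079581 ≈ 28.645)
(194078 + 346494)/(R(706) + H) = (194078 + 346494)/(4*706 + 1463163871/51079581) = 540572/(2824 + 1463163871/51079581) = 540572/(145711900615/51079581) = 540572*(51079581/145711900615) = 27612191260332/145711900615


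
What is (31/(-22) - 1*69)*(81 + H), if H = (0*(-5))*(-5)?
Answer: -125469/22 ≈ -5703.1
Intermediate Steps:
H = 0 (H = 0*(-5) = 0)
(31/(-22) - 1*69)*(81 + H) = (31/(-22) - 1*69)*(81 + 0) = (31*(-1/22) - 69)*81 = (-31/22 - 69)*81 = -1549/22*81 = -125469/22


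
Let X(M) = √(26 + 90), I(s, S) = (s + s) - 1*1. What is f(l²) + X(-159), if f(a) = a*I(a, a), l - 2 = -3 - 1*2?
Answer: 153 + 2*√29 ≈ 163.77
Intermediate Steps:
I(s, S) = -1 + 2*s (I(s, S) = 2*s - 1 = -1 + 2*s)
X(M) = 2*√29 (X(M) = √116 = 2*√29)
l = -3 (l = 2 + (-3 - 1*2) = 2 + (-3 - 2) = 2 - 5 = -3)
f(a) = a*(-1 + 2*a)
f(l²) + X(-159) = (-3)²*(-1 + 2*(-3)²) + 2*√29 = 9*(-1 + 2*9) + 2*√29 = 9*(-1 + 18) + 2*√29 = 9*17 + 2*√29 = 153 + 2*√29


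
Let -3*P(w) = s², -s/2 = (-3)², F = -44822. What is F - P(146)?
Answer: -44714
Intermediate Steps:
s = -18 (s = -2*(-3)² = -2*9 = -18)
P(w) = -108 (P(w) = -⅓*(-18)² = -⅓*324 = -108)
F - P(146) = -44822 - 1*(-108) = -44822 + 108 = -44714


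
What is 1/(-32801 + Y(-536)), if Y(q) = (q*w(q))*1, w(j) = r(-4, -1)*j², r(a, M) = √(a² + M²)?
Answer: 32801/403123075224370111 - 153990656*√17/403123075224370111 ≈ -1.5749e-9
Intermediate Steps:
r(a, M) = √(M² + a²)
w(j) = √17*j² (w(j) = √((-1)² + (-4)²)*j² = √(1 + 16)*j² = √17*j²)
Y(q) = √17*q³ (Y(q) = (q*(√17*q²))*1 = (√17*q³)*1 = √17*q³)
1/(-32801 + Y(-536)) = 1/(-32801 + √17*(-536)³) = 1/(-32801 + √17*(-153990656)) = 1/(-32801 - 153990656*√17)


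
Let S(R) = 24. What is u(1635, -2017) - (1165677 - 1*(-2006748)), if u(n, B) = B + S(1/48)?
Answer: -3174418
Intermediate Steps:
u(n, B) = 24 + B (u(n, B) = B + 24 = 24 + B)
u(1635, -2017) - (1165677 - 1*(-2006748)) = (24 - 2017) - (1165677 - 1*(-2006748)) = -1993 - (1165677 + 2006748) = -1993 - 1*3172425 = -1993 - 3172425 = -3174418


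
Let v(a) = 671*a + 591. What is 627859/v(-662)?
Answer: -627859/443611 ≈ -1.4153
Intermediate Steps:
v(a) = 591 + 671*a
627859/v(-662) = 627859/(591 + 671*(-662)) = 627859/(591 - 444202) = 627859/(-443611) = 627859*(-1/443611) = -627859/443611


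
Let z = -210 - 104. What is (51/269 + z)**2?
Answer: 7125892225/72361 ≈ 98477.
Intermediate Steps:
z = -314
(51/269 + z)**2 = (51/269 - 314)**2 = (-84415/269)**2 = 7125892225/72361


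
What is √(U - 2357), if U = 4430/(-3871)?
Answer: I*√721141783/553 ≈ 48.561*I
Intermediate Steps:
U = -4430/3871 (U = 4430*(-1/3871) = -4430/3871 ≈ -1.1444)
√(U - 2357) = √(-4430/3871 - 2357) = √(-9128377/3871) = I*√721141783/553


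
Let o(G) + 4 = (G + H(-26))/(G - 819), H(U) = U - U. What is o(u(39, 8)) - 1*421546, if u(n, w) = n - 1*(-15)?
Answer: -35831756/85 ≈ -4.2155e+5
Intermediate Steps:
u(n, w) = 15 + n (u(n, w) = n + 15 = 15 + n)
H(U) = 0
o(G) = -4 + G/(-819 + G) (o(G) = -4 + (G + 0)/(G - 819) = -4 + G/(-819 + G))
o(u(39, 8)) - 1*421546 = 3*(1092 - (15 + 39))/(-819 + (15 + 39)) - 1*421546 = 3*(1092 - 1*54)/(-819 + 54) - 421546 = 3*(1092 - 54)/(-765) - 421546 = 3*(-1/765)*1038 - 421546 = -346/85 - 421546 = -35831756/85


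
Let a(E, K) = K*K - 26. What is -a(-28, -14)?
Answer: -170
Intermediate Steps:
a(E, K) = -26 + K² (a(E, K) = K² - 26 = -26 + K²)
-a(-28, -14) = -(-26 + (-14)²) = -(-26 + 196) = -1*170 = -170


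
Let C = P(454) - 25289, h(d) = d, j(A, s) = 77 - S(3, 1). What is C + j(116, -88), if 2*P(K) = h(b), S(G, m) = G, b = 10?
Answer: -25210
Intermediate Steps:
j(A, s) = 74 (j(A, s) = 77 - 1*3 = 77 - 3 = 74)
P(K) = 5 (P(K) = (½)*10 = 5)
C = -25284 (C = 5 - 25289 = -25284)
C + j(116, -88) = -25284 + 74 = -25210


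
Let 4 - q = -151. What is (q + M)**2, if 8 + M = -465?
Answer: 101124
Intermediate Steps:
M = -473 (M = -8 - 465 = -473)
q = 155 (q = 4 - 1*(-151) = 4 + 151 = 155)
(q + M)**2 = (155 - 473)**2 = (-318)**2 = 101124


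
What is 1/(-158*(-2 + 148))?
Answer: -1/23068 ≈ -4.3350e-5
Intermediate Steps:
1/(-158*(-2 + 148)) = 1/(-158*146) = 1/(-23068) = -1/23068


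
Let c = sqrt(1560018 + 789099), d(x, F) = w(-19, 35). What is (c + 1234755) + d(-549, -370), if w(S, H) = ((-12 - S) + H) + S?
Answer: 1234778 + 3*sqrt(261013) ≈ 1.2363e+6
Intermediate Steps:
w(S, H) = -12 + H (w(S, H) = (-12 + H - S) + S = -12 + H)
d(x, F) = 23 (d(x, F) = -12 + 35 = 23)
c = 3*sqrt(261013) (c = sqrt(2349117) = 3*sqrt(261013) ≈ 1532.7)
(c + 1234755) + d(-549, -370) = (3*sqrt(261013) + 1234755) + 23 = (1234755 + 3*sqrt(261013)) + 23 = 1234778 + 3*sqrt(261013)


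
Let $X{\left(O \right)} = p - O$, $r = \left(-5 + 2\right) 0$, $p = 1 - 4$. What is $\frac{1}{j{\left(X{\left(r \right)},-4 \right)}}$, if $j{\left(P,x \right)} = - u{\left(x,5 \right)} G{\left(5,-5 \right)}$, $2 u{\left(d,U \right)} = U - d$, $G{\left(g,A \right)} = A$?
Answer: $\frac{2}{45} \approx 0.044444$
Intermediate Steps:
$p = -3$
$u{\left(d,U \right)} = \frac{U}{2} - \frac{d}{2}$ ($u{\left(d,U \right)} = \frac{U - d}{2} = \frac{U}{2} - \frac{d}{2}$)
$r = 0$ ($r = \left(-3\right) 0 = 0$)
$X{\left(O \right)} = -3 - O$
$j{\left(P,x \right)} = \frac{25}{2} - \frac{5 x}{2}$ ($j{\left(P,x \right)} = - (\frac{1}{2} \cdot 5 - \frac{x}{2}) \left(-5\right) = - (\frac{5}{2} - \frac{x}{2}) \left(-5\right) = \left(- \frac{5}{2} + \frac{x}{2}\right) \left(-5\right) = \frac{25}{2} - \frac{5 x}{2}$)
$\frac{1}{j{\left(X{\left(r \right)},-4 \right)}} = \frac{1}{\frac{25}{2} - -10} = \frac{1}{\frac{25}{2} + 10} = \frac{1}{\frac{45}{2}} = \frac{2}{45}$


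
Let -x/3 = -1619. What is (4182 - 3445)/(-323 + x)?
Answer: 737/4534 ≈ 0.16255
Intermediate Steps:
x = 4857 (x = -3*(-1619) = 4857)
(4182 - 3445)/(-323 + x) = (4182 - 3445)/(-323 + 4857) = 737/4534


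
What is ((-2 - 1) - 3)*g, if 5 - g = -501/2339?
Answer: -73176/2339 ≈ -31.285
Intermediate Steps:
g = 12196/2339 (g = 5 - (-501)/2339 = 5 - 1*(-501/2339) = 5 + 501/2339 = 12196/2339 ≈ 5.2142)
((-2 - 1) - 3)*g = ((-2 - 1) - 3)*(12196/2339) = (-3 - 3)*(12196/2339) = -6*12196/2339 = -73176/2339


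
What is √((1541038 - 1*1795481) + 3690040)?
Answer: 3*√381733 ≈ 1853.5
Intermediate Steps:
√((1541038 - 1*1795481) + 3690040) = √((1541038 - 1795481) + 3690040) = √(-254443 + 3690040) = √3435597 = 3*√381733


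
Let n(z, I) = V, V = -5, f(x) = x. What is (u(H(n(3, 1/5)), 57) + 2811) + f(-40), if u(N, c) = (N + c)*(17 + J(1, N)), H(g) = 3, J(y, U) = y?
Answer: 3851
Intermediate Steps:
n(z, I) = -5
u(N, c) = 18*N + 18*c (u(N, c) = (N + c)*(17 + 1) = (N + c)*18 = 18*N + 18*c)
(u(H(n(3, 1/5)), 57) + 2811) + f(-40) = ((18*3 + 18*57) + 2811) - 40 = ((54 + 1026) + 2811) - 40 = (1080 + 2811) - 40 = 3891 - 40 = 3851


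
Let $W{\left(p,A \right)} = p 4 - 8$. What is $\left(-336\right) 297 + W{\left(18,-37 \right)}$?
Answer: $-99728$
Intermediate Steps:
$W{\left(p,A \right)} = -8 + 4 p$ ($W{\left(p,A \right)} = 4 p - 8 = -8 + 4 p$)
$\left(-336\right) 297 + W{\left(18,-37 \right)} = \left(-336\right) 297 + \left(-8 + 4 \cdot 18\right) = -99792 + \left(-8 + 72\right) = -99792 + 64 = -99728$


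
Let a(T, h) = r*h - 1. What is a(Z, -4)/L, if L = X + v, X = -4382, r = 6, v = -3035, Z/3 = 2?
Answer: 25/7417 ≈ 0.0033706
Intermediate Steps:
Z = 6 (Z = 3*2 = 6)
a(T, h) = -1 + 6*h (a(T, h) = 6*h - 1 = -1 + 6*h)
L = -7417 (L = -4382 - 3035 = -7417)
a(Z, -4)/L = (-1 + 6*(-4))/(-7417) = (-1 - 24)*(-1/7417) = -25*(-1/7417) = 25/7417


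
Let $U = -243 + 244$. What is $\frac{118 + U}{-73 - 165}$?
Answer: $- \frac{1}{2} \approx -0.5$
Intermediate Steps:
$U = 1$
$\frac{118 + U}{-73 - 165} = \frac{118 + 1}{-73 - 165} = \frac{119}{-238} = 119 \left(- \frac{1}{238}\right) = - \frac{1}{2}$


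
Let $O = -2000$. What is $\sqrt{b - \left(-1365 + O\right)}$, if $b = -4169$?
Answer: $2 i \sqrt{201} \approx 28.355 i$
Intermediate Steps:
$\sqrt{b - \left(-1365 + O\right)} = \sqrt{-4169 + \left(1365 - -2000\right)} = \sqrt{-4169 + \left(1365 + 2000\right)} = \sqrt{-4169 + 3365} = \sqrt{-804} = 2 i \sqrt{201}$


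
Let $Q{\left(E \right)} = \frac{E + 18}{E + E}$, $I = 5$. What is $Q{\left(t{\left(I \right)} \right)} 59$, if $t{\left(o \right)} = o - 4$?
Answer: $\frac{1121}{2} \approx 560.5$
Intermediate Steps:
$t{\left(o \right)} = -4 + o$ ($t{\left(o \right)} = o - 4 = -4 + o$)
$Q{\left(E \right)} = \frac{18 + E}{2 E}$
$Q{\left(t{\left(I \right)} \right)} 59 = \frac{18 + \left(-4 + 5\right)}{2 \left(-4 + 5\right)} 59 = \frac{18 + 1}{2 \cdot 1} \cdot 59 = \frac{1}{2} \cdot 1 \cdot 19 \cdot 59 = \frac{19}{2} \cdot 59 = \frac{1121}{2}$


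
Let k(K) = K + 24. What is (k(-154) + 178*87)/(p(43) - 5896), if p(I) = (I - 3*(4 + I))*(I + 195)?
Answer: -3839/7305 ≈ -0.52553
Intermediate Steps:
k(K) = 24 + K
p(I) = (-12 - 2*I)*(195 + I) (p(I) = (I + (-12 - 3*I))*(195 + I) = (-12 - 2*I)*(195 + I))
(k(-154) + 178*87)/(p(43) - 5896) = ((24 - 154) + 178*87)/((-2340 - 402*43 - 2*43²) - 5896) = (-130 + 15486)/((-2340 - 17286 - 2*1849) - 5896) = 15356/((-2340 - 17286 - 3698) - 5896) = 15356/(-23324 - 5896) = 15356/(-29220) = 15356*(-1/29220) = -3839/7305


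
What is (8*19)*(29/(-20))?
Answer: -1102/5 ≈ -220.40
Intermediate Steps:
(8*19)*(29/(-20)) = 152*(29*(-1/20)) = 152*(-29/20) = -1102/5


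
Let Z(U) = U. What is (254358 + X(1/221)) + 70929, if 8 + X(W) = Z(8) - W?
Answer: 71888426/221 ≈ 3.2529e+5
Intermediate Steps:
X(W) = -W (X(W) = -8 + (8 - W) = -W)
(254358 + X(1/221)) + 70929 = (254358 - 1/221) + 70929 = 56213117/221 + 70929 = 71888426/221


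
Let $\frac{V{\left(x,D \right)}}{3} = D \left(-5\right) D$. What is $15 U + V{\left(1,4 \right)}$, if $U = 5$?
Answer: $-165$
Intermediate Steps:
$V{\left(x,D \right)} = - 15 D^{2}$ ($V{\left(x,D \right)} = 3 D \left(-5\right) D = 3 - 5 D D = 3 \left(- 5 D^{2}\right) = - 15 D^{2}$)
$15 U + V{\left(1,4 \right)} = 15 \cdot 5 - 15 \cdot 4^{2} = 75 - 240 = -165$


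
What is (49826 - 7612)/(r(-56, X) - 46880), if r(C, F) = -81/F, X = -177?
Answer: -2490626/2765893 ≈ -0.90048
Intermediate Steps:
(49826 - 7612)/(r(-56, X) - 46880) = (49826 - 7612)/(-81/(-177) - 46880) = 42214/(-81*(-1/177) - 46880) = 42214/(27/59 - 46880) = 42214/(-2765893/59) = 42214*(-59/2765893) = -2490626/2765893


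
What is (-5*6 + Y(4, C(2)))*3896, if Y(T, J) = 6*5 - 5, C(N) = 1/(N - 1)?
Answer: -19480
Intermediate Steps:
C(N) = 1/(-1 + N)
Y(T, J) = 25 (Y(T, J) = 30 - 5 = 25)
(-5*6 + Y(4, C(2)))*3896 = (-5*6 + 25)*3896 = (-30 + 25)*3896 = -5*3896 = -19480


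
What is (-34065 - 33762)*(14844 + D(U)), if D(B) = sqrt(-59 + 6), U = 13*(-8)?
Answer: -1006823988 - 67827*I*sqrt(53) ≈ -1.0068e+9 - 4.9379e+5*I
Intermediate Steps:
U = -104
D(B) = I*sqrt(53) (D(B) = sqrt(-53) = I*sqrt(53))
(-34065 - 33762)*(14844 + D(U)) = (-34065 - 33762)*(14844 + I*sqrt(53)) = -67827*(14844 + I*sqrt(53)) = -1006823988 - 67827*I*sqrt(53)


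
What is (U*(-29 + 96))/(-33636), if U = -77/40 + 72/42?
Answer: 3953/9418080 ≈ 0.00041972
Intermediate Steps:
U = -59/280 (U = -77*1/40 + 72*(1/42) = -77/40 + 12/7 = -59/280 ≈ -0.21071)
(U*(-29 + 96))/(-33636) = -59*(-29 + 96)/280/(-33636) = -59/280*67*(-1/33636) = -3953/280*(-1/33636) = 3953/9418080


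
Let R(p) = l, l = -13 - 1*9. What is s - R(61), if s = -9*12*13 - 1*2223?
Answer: -3605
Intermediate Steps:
l = -22 (l = -13 - 9 = -22)
R(p) = -22
s = -3627 (s = -108*13 - 2223 = -1404 - 2223 = -3627)
s - R(61) = -3627 - 1*(-22) = -3627 + 22 = -3605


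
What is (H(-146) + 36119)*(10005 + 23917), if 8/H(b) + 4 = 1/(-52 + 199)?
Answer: 719169365194/587 ≈ 1.2252e+9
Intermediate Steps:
H(b) = -1176/587 (H(b) = 8/(-4 + 1/(-52 + 199)) = 8/(-4 + 1/147) = 8/(-587/147) = 8*(-147/587) = -1176/587)
(H(-146) + 36119)*(10005 + 23917) = (-1176/587 + 36119)*(10005 + 23917) = (21200677/587)*33922 = 719169365194/587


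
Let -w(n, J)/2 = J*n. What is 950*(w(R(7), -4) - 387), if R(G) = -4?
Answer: -398050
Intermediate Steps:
w(n, J) = -2*J*n
950*(w(R(7), -4) - 387) = 950*(-2*(-4)*(-4) - 387) = 950*(-32 - 387) = 950*(-419) = -398050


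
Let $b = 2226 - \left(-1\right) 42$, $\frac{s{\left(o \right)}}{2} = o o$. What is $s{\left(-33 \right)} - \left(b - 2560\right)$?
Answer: $2470$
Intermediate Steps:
$s{\left(o \right)} = 2 o^{2}$ ($s{\left(o \right)} = 2 o o = 2 o^{2}$)
$b = 2268$ ($b = 2226 - -42 = 2226 + 42 = 2268$)
$s{\left(-33 \right)} - \left(b - 2560\right) = 2 \left(-33\right)^{2} - \left(2268 - 2560\right) = 2 \cdot 1089 - -292 = 2178 + 292 = 2470$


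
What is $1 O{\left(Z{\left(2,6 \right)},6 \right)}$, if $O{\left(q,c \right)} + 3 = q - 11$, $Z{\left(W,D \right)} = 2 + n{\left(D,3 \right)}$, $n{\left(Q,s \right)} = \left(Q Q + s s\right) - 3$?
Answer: $30$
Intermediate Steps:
$n{\left(Q,s \right)} = -3 + Q^{2} + s^{2}$ ($n{\left(Q,s \right)} = \left(Q^{2} + s^{2}\right) - 3 = -3 + Q^{2} + s^{2}$)
$Z{\left(W,D \right)} = 8 + D^{2}$ ($Z{\left(W,D \right)} = 2 + \left(-3 + D^{2} + 3^{2}\right) = 2 + \left(-3 + D^{2} + 9\right) = 2 + \left(6 + D^{2}\right) = 8 + D^{2}$)
$O{\left(q,c \right)} = -14 + q$ ($O{\left(q,c \right)} = -3 + \left(q - 11\right) = -3 + \left(-11 + q\right) = -14 + q$)
$1 O{\left(Z{\left(2,6 \right)},6 \right)} = 1 \left(-14 + \left(8 + 6^{2}\right)\right) = 1 \left(-14 + \left(8 + 36\right)\right) = 1 \left(-14 + 44\right) = 1 \cdot 30 = 30$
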